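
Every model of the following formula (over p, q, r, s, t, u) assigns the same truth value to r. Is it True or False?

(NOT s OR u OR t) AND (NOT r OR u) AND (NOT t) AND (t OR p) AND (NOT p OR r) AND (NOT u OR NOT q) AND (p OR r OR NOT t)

Suppose r = false.
(NOT t) alone gives t = false.
(p) alone gives p = true.
Now (NOT p) is unsatisfied and unit — conflict.
So every satisfying assignment has r = True.

True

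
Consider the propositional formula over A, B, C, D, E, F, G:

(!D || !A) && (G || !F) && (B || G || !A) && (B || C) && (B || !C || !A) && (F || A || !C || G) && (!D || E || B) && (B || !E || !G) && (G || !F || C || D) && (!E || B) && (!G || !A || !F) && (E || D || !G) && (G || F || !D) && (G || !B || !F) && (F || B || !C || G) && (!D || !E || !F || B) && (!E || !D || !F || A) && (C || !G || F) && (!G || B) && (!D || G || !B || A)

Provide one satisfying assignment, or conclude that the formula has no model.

Branch on D: set D = true.
From the singleton clause (!A), A = false.
Branch on G: set G = true.
From the singleton clause (B), B = true.
Branch on E: set E = false.
Branch on C: set C = true.
No clause remains; F is free.

A=false; B=true; C=true; D=true; E=false; F=true; G=true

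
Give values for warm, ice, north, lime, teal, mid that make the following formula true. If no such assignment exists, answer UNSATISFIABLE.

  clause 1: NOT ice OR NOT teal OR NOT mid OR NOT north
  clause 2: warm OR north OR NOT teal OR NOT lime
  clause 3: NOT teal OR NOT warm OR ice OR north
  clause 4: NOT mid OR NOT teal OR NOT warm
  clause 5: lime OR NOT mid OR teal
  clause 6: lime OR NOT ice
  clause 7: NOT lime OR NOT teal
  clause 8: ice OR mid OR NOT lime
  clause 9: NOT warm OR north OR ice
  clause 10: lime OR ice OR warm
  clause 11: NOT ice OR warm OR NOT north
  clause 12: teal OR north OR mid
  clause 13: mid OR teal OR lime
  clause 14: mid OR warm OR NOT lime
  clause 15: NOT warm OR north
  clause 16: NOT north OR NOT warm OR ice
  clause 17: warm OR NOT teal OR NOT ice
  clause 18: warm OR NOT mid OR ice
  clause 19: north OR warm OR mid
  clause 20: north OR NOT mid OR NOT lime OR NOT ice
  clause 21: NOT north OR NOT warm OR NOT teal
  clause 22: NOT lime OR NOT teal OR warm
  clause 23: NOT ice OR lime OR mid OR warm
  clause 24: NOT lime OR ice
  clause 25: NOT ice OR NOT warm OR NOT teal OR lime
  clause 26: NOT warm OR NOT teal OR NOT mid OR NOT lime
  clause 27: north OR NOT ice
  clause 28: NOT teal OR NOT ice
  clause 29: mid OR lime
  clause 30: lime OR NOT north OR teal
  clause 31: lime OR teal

warm ↦ true,  ice ↦ true,  north ↦ true,  lime ↦ true,  teal ↦ false,  mid ↦ true

Case lime = true:
(NOT teal) alone gives teal = false.
(ice) alone gives ice = true.
(north) alone gives north = true.
(warm) alone gives warm = true.
No clause remains; mid is free.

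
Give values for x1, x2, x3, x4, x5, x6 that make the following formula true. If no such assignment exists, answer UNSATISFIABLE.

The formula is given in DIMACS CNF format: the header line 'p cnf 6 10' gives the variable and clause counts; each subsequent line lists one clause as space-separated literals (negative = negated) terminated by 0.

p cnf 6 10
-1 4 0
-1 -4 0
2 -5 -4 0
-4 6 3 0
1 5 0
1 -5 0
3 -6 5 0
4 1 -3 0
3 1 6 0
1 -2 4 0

UNSATISFIABLE

Branch on x1: set x1 = False.
Unit clause (x5) forces x5 = True.
That conflicts with the unit clause (¬x5).
Undo x1 and try x1 = True.
Unit clause (x4) forces x4 = True.
That conflicts with the unit clause (¬x4).
Either choice for x1 ends in contradiction.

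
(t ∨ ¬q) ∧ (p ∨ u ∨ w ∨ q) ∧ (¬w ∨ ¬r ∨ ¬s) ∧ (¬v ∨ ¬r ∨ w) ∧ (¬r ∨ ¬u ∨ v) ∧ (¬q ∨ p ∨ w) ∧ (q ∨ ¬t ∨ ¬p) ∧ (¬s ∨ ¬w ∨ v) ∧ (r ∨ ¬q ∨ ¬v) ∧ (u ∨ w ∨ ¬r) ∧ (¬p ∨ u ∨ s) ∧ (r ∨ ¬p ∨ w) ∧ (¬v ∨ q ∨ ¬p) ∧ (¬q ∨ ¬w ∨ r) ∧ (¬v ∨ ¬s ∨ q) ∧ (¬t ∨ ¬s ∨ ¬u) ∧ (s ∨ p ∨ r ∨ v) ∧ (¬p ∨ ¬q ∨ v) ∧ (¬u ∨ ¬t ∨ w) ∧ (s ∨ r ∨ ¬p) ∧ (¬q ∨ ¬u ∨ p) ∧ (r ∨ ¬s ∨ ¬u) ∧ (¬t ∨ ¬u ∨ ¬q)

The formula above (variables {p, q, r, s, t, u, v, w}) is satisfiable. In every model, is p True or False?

False

Suppose p = True.
Case t = True:
The clause (q) is unit, so q = True.
The clause (v) is unit, so v = True.
The clause (r) is unit, so r = True.
The clause (w) is unit, so w = True.
The clause (¬s) is unit, so s = False.
The clause (u) is unit, so u = True.
That conflicts with the unit clause (¬u).
Undo t and try t = False.
The clause (¬q) is unit, so q = False.
The clause (¬v) is unit, so v = False.
Case r = False:
The clause (w) is unit, so w = True.
The clause (¬s) is unit, so s = False.
That conflicts with the unit clause (s).
Undo r and try r = True.
The clause (¬u) is unit, so u = False.
The clause (w) is unit, so w = True.
The clause (¬s) is unit, so s = False.
That conflicts with the unit clause (s).
Either choice for r ends in contradiction.
Either choice for t ends in contradiction.
So every satisfying assignment has p = False.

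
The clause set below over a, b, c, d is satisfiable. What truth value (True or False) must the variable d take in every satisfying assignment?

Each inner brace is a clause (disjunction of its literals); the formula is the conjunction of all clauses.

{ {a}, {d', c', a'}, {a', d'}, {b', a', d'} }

Suppose d = 1.
Unit clause (a) forces a = 1.
That conflicts with the unit clause (a').
So every satisfying assignment has d = False.

False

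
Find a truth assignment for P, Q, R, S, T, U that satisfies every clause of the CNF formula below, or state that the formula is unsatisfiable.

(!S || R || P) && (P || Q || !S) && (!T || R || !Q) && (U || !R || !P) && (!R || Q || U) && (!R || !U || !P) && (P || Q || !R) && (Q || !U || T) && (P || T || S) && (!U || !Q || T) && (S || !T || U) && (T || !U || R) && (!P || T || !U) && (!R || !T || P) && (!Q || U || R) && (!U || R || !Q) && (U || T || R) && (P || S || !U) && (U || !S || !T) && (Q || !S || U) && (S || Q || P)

P: true,  Q: false,  R: false,  S: true,  T: true,  U: true

Suppose S = true.
Suppose R = false.
From the singleton clause (P), P = true.
Suppose T = true.
From the singleton clause (!Q), Q = false.
From the singleton clause (U), U = true.
This assignment satisfies each clause.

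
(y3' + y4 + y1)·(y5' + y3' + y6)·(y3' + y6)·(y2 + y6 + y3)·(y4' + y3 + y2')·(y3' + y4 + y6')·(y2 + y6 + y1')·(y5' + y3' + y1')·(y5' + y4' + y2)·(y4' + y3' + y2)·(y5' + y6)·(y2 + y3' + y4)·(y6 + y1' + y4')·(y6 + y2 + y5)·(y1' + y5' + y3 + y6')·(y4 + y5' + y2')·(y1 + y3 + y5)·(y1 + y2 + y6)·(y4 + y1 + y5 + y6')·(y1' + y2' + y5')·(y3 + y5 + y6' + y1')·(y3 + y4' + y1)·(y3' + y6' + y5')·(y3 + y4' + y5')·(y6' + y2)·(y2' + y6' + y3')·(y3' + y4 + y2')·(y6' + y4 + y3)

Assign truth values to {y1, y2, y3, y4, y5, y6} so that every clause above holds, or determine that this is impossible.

Branch on y3: set y3 = 0.
Branch on y2: set y2 = 1.
The clause (y4') is unit, so y4 = 0.
The clause (y5') is unit, so y5 = 0.
The clause (y1) is unit, so y1 = 1.
The clause (y6') is unit, so y6 = 0.
This assignment satisfies each clause.

y1=1; y2=1; y3=0; y4=0; y5=0; y6=0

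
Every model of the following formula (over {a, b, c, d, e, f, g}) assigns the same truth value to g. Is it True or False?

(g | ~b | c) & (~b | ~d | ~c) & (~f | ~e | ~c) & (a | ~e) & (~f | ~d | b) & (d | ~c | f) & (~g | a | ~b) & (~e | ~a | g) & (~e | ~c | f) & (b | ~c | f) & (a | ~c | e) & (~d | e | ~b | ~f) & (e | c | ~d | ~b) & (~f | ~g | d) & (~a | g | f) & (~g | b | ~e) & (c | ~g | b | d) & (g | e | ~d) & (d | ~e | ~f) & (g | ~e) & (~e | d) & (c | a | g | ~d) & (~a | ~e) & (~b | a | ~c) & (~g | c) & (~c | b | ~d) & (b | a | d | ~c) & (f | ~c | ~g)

Suppose g = 1.
(c) alone gives c = 1.
(f) alone gives f = 1.
(~e) alone gives e = 0.
(a) alone gives a = 1.
(d) alone gives d = 1.
(~b) alone gives b = 0.
Now (b) is unsatisfied and unit — conflict.
So every satisfying assignment has g = False.

False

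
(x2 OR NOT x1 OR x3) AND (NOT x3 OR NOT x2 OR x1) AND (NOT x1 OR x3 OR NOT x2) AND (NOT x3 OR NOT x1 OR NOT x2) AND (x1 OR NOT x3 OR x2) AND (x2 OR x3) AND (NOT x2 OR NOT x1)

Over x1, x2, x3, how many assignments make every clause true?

2

There are 2^3 = 8 truth assignments over (x1, x2, x3).
Check each against the 7 clauses (columns in the order x1, x2, x3):
  F F F  ✗ fails (x2 OR x3)
  F F T  ✗ fails (x1 OR NOT x3 OR x2)
  F T F  ✓ satisfies all
  F T T  ✗ fails (NOT x3 OR NOT x2 OR x1)
  T F F  ✗ fails (x2 OR NOT x1 OR x3)
  T F T  ✓ satisfies all
  T T F  ✗ fails (NOT x1 OR x3 OR NOT x2)
  T T T  ✗ fails (NOT x3 OR NOT x1 OR NOT x2)
2 of the 8 rows are models.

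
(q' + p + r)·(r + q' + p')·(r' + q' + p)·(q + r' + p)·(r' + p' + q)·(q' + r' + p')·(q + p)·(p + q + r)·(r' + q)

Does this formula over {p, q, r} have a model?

Yes

Try q = 0.
(p) alone gives p = 1.
(r') alone gives r = 0.
All clauses are satisfied.
A satisfying assignment: p=1,  q=0,  r=0.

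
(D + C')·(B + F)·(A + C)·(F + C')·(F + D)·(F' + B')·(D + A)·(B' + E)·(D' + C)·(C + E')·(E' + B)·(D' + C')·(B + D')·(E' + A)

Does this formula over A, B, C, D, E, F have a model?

Satisfiable

Branch on D: set D = 0.
From the singleton clause (C'), C = 0.
From the singleton clause (A), A = 1.
From the singleton clause (F), F = 1.
From the singleton clause (B'), B = 0.
From the singleton clause (E'), E = 0.
Every clause now holds.
A satisfying assignment: A: 1, B: 0, C: 0, D: 0, E: 0, F: 1.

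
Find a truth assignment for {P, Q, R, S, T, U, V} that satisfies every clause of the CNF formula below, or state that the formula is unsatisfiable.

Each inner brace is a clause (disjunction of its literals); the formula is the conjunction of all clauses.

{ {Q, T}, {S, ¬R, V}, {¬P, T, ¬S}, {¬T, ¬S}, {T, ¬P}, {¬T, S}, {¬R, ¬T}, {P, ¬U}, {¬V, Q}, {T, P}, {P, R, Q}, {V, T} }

Case Q = True:
Case T = False:
From the singleton clause (¬P), P = False.
Now (P) is unsatisfied and unit — conflict.
So T must be the other value — set T = True.
From the singleton clause (¬S), S = False.
Now (S) is unsatisfied and unit — conflict.
Both values of T lead to a conflict.
So Q must be the other value — set Q = False.
From the singleton clause (T), T = True.
From the singleton clause (¬S), S = False.
Now (S) is unsatisfied and unit — conflict.
Both values of Q lead to a conflict.

UNSATISFIABLE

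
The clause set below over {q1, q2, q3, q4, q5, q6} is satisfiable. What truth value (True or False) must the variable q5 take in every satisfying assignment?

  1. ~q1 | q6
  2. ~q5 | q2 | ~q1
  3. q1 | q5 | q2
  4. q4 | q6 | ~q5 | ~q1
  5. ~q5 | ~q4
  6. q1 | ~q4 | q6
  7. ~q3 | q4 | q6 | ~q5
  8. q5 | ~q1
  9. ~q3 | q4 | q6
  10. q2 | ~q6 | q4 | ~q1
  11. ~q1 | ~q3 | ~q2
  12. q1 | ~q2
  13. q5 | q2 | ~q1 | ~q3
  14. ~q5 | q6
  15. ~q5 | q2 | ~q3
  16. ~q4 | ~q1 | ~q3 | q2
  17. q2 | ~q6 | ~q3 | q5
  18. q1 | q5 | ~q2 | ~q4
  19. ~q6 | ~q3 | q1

Suppose q5 = 0.
From the singleton clause (~q1), q1 = 0.
From the singleton clause (q2), q2 = 1.
But (~q2) is also a unit clause — contradiction.
So every satisfying assignment has q5 = True.

True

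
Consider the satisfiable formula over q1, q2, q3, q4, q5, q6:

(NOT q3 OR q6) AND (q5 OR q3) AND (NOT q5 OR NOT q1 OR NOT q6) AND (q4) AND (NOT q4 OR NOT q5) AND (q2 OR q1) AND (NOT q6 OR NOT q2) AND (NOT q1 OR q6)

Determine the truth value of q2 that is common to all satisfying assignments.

False

Suppose q2 = true.
(q4) alone gives q4 = true.
(NOT q5) alone gives q5 = false.
(q3) alone gives q3 = true.
(q6) alone gives q6 = true.
But (NOT q6) is also a unit clause — contradiction.
So every satisfying assignment has q2 = False.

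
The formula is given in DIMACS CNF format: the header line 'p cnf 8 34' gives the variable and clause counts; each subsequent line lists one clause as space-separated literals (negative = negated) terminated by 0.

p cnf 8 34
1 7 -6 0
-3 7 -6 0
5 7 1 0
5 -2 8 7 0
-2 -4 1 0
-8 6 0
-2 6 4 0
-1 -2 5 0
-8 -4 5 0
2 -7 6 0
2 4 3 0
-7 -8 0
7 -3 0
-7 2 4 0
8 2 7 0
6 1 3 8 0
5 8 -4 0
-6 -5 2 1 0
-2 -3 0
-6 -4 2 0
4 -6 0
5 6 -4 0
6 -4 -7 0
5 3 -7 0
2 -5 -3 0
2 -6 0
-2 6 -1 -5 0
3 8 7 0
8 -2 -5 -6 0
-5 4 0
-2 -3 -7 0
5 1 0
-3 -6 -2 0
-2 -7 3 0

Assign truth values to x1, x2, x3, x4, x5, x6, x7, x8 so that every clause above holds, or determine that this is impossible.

x1: True; x2: True; x3: False; x4: True; x5: True; x6: True; x7: False; x8: True

Try x8 = True.
From the singleton clause (x6), x6 = True.
From the singleton clause (¬x7), x7 = False.
From the singleton clause (x1), x1 = True.
From the singleton clause (¬x3), x3 = False.
From the singleton clause (x4), x4 = True.
From the singleton clause (x5), x5 = True.
From the singleton clause (x2), x2 = True.
All clauses are satisfied.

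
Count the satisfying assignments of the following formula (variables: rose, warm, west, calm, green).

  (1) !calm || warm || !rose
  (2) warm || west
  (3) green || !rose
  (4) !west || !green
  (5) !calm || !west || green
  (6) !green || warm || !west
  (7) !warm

There are 2^5 = 32 truth assignments over (rose, warm, west, calm, green).
Split on warm. With warm = true, the clauses containing warm are satisfied and !warm drops from the rest; 0 of the 2^4 = 16 assignments to the other variables satisfy what remains.
With warm = false, by the same count on the reduced clause set, 1 assignment works.
(One model: rose=F, warm=F, west=T, calm=F, green=F.)
Total: 0 + 1 = 1.

1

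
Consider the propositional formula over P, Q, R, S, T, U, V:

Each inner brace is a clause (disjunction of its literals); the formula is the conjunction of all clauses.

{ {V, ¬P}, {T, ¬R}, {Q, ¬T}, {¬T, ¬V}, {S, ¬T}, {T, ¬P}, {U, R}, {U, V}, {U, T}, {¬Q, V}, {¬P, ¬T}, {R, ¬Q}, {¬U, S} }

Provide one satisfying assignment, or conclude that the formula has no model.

Case V = False:
The clause (¬P) is unit, so P = False.
The clause (U) is unit, so U = True.
The clause (¬Q) is unit, so Q = False.
The clause (¬T) is unit, so T = False.
The clause (¬R) is unit, so R = False.
The clause (S) is unit, so S = True.
Every clause now holds.

P=False, Q=False, R=False, S=True, T=False, U=True, V=False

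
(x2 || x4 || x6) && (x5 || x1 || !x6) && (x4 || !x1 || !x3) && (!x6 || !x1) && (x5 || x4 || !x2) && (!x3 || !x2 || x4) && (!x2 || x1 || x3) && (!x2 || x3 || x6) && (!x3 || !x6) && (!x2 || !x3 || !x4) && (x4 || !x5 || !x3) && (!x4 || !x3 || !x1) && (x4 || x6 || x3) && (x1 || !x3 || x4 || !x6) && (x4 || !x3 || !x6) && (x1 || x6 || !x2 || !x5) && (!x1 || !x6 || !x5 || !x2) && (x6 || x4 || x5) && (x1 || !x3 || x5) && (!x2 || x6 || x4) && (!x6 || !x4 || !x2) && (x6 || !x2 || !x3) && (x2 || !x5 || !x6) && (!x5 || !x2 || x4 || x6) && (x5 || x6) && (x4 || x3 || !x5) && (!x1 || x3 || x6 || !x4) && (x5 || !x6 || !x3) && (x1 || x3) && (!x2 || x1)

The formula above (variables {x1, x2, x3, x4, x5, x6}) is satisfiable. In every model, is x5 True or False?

Suppose x5 = false.
(x6) alone gives x6 = true.
(x1) alone gives x1 = true.
But (!x1) is also a unit clause — contradiction.
So every satisfying assignment has x5 = True.

True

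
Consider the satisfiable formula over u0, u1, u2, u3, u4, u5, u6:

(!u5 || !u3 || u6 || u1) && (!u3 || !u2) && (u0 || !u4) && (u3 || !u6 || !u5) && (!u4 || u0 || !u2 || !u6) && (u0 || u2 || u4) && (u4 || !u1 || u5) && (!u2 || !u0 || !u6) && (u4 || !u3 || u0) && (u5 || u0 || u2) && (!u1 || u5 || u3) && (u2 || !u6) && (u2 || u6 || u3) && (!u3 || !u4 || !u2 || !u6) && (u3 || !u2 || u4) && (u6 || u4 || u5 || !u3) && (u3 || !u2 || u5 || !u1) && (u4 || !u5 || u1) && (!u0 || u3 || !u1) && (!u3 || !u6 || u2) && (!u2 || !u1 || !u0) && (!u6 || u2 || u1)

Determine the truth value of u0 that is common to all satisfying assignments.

True

Suppose u0 = false.
Unit clause (!u4) forces u4 = false.
Unit clause (u2) forces u2 = true.
Unit clause (!u3) forces u3 = false.
Now (u3) is unsatisfied and unit — conflict.
So every satisfying assignment has u0 = True.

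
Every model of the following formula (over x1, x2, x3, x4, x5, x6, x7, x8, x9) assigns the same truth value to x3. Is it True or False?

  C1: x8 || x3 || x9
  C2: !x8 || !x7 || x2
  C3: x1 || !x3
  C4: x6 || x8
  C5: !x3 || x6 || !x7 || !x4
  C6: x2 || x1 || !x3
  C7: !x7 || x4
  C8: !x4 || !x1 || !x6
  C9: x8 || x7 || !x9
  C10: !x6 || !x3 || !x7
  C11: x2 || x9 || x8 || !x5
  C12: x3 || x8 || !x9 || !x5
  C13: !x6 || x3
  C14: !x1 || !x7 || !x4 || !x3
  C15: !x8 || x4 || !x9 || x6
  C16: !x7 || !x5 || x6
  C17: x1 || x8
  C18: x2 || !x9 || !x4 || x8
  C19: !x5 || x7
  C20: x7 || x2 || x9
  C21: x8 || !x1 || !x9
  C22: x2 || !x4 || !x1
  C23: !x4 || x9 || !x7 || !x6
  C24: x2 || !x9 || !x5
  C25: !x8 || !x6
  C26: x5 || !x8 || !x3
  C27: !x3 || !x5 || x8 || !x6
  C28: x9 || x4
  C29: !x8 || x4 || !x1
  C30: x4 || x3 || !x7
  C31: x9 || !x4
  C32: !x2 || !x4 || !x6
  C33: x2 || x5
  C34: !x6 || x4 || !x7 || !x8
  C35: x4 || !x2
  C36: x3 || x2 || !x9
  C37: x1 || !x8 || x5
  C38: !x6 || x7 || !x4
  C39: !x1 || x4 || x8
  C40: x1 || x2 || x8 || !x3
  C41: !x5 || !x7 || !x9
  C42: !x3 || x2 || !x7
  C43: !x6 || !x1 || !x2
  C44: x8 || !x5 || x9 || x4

False

Suppose x3 = true.
From the singleton clause (x1), x1 = true.
Suppose x6 = true.
From the singleton clause (!x4), x4 = false.
From the singleton clause (!x7), x7 = false.
From the singleton clause (!x5), x5 = false.
From the singleton clause (!x8), x8 = false.
Now (x8) is unsatisfied and unit — conflict.
Undo x6 and try x6 = false.
From the singleton clause (x8), x8 = true.
From the singleton clause (x5), x5 = true.
From the singleton clause (!x7), x7 = false.
Now (x7) is unsatisfied and unit — conflict.
Either choice for x6 ends in contradiction.
So every satisfying assignment has x3 = False.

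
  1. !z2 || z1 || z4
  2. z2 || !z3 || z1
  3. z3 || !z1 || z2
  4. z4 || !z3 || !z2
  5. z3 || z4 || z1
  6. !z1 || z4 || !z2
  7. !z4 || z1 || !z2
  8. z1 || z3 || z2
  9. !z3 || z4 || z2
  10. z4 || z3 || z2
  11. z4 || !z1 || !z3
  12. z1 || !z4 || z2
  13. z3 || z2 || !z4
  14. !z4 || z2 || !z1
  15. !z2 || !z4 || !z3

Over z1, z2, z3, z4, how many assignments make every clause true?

There are 2^4 = 16 truth assignments over (z1, z2, z3, z4).
Check each against the 15 clauses (columns in the order z1, z2, z3, z4):
  F F F F  ✗ fails (z3 || z4 || z1)
  F F F T  ✗ fails (z1 || z3 || z2)
  F F T F  ✗ fails (z2 || !z3 || z1)
  F F T T  ✗ fails (z2 || !z3 || z1)
  F T F F  ✗ fails (!z2 || z1 || z4)
  F T F T  ✗ fails (!z4 || z1 || !z2)
  F T T F  ✗ fails (!z2 || z1 || z4)
  F T T T  ✗ fails (!z4 || z1 || !z2)
  T F F F  ✗ fails (z3 || !z1 || z2)
  T F F T  ✗ fails (z3 || !z1 || z2)
  T F T F  ✗ fails (!z3 || z4 || z2)
  T F T T  ✗ fails (!z4 || z2 || !z1)
  T T F F  ✗ fails (!z1 || z4 || !z2)
  T T F T  ✓ satisfies all
  T T T F  ✗ fails (z4 || !z3 || !z2)
  T T T T  ✗ fails (!z2 || !z4 || !z3)
1 of the 16 rows is a model.

1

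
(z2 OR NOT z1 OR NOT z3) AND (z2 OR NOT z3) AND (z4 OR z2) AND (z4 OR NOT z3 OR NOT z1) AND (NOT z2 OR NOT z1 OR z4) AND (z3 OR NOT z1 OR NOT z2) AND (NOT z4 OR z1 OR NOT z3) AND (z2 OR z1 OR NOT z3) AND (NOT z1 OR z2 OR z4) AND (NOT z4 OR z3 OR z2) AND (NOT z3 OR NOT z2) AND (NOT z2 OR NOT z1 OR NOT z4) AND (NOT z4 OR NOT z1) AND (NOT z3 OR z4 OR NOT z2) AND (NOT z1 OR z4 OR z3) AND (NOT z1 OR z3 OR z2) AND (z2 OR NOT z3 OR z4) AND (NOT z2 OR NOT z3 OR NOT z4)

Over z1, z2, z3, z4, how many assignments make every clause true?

2

There are 2^4 = 16 truth assignments over (z1, z2, z3, z4).
Check each against the 18 clauses (columns in the order z1, z2, z3, z4):
  F F F F  ✗ fails (z4 OR z2)
  F F F T  ✗ fails (NOT z4 OR z3 OR z2)
  F F T F  ✗ fails (z2 OR NOT z3)
  F F T T  ✗ fails (z2 OR NOT z3)
  F T F F  ✓ satisfies all
  F T F T  ✓ satisfies all
  F T T F  ✗ fails (NOT z3 OR NOT z2)
  F T T T  ✗ fails (NOT z4 OR z1 OR NOT z3)
  T F F F  ✗ fails (z4 OR z2)
  T F F T  ✗ fails (NOT z4 OR z3 OR z2)
  T F T F  ✗ fails (z2 OR NOT z1 OR NOT z3)
  T F T T  ✗ fails (z2 OR NOT z1 OR NOT z3)
  T T F F  ✗ fails (NOT z2 OR NOT z1 OR z4)
  T T F T  ✗ fails (z3 OR NOT z1 OR NOT z2)
  T T T F  ✗ fails (z4 OR NOT z3 OR NOT z1)
  T T T T  ✗ fails (NOT z3 OR NOT z2)
2 of the 16 rows are models.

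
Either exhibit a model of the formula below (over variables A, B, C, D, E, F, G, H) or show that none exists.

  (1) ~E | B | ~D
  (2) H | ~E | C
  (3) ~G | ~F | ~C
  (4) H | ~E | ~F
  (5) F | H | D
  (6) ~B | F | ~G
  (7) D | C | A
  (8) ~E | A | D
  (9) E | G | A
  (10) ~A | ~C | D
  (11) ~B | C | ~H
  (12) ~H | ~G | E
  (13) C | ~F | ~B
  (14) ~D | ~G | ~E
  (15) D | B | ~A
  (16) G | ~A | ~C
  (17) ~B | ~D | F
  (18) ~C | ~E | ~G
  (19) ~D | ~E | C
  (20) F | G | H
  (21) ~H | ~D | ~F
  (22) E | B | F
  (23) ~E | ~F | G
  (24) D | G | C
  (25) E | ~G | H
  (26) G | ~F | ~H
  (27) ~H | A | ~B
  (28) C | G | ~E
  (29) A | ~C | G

A=1,  B=0,  C=0,  D=1,  E=0,  F=1,  G=0,  H=0

Try E = 0.
Try G = 0.
The clause (A) is unit, so A = 1.
The clause (~C) is unit, so C = 0.
The clause (D) is unit, so D = 1.
Try B = 0.
The clause (F) is unit, so F = 1.
The clause (~H) is unit, so H = 0.
Every clause now holds.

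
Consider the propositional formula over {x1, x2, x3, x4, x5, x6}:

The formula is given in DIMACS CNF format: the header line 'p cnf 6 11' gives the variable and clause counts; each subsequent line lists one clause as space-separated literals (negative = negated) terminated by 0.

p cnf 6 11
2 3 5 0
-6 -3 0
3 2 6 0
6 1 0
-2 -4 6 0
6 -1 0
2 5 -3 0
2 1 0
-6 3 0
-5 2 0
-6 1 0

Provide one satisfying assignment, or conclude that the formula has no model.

UNSATISFIABLE

Branch on x6: set x6 = False.
Unit clause (x1) forces x1 = True.
But (¬x1) is also a unit clause — contradiction.
So x6 must be the other value — set x6 = True.
Unit clause (¬x3) forces x3 = False.
But (x3) is also a unit clause — contradiction.
Both values of x6 lead to a conflict.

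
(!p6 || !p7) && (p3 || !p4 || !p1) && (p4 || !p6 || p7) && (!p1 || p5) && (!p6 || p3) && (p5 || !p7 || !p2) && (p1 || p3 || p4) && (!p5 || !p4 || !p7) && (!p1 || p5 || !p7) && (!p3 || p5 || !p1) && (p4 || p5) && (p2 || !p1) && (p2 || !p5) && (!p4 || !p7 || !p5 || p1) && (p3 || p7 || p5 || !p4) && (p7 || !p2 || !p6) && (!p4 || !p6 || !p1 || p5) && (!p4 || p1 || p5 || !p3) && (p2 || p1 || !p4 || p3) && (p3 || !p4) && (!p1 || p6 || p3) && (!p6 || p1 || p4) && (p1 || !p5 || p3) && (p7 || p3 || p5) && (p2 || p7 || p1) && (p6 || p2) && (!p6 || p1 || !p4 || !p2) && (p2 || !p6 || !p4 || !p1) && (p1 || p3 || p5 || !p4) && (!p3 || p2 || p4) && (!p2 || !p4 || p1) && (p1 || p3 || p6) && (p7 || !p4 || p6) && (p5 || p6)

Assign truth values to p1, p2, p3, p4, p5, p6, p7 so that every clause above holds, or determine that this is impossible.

Case p6 = false:
(p2) alone gives p2 = true.
(p5) alone gives p5 = true.
Case p4 = false:
Case p1 = false:
(p3) alone gives p3 = true.
All clauses hold; p7 can take either value.

p1: false, p2: true, p3: true, p4: false, p5: true, p6: false, p7: true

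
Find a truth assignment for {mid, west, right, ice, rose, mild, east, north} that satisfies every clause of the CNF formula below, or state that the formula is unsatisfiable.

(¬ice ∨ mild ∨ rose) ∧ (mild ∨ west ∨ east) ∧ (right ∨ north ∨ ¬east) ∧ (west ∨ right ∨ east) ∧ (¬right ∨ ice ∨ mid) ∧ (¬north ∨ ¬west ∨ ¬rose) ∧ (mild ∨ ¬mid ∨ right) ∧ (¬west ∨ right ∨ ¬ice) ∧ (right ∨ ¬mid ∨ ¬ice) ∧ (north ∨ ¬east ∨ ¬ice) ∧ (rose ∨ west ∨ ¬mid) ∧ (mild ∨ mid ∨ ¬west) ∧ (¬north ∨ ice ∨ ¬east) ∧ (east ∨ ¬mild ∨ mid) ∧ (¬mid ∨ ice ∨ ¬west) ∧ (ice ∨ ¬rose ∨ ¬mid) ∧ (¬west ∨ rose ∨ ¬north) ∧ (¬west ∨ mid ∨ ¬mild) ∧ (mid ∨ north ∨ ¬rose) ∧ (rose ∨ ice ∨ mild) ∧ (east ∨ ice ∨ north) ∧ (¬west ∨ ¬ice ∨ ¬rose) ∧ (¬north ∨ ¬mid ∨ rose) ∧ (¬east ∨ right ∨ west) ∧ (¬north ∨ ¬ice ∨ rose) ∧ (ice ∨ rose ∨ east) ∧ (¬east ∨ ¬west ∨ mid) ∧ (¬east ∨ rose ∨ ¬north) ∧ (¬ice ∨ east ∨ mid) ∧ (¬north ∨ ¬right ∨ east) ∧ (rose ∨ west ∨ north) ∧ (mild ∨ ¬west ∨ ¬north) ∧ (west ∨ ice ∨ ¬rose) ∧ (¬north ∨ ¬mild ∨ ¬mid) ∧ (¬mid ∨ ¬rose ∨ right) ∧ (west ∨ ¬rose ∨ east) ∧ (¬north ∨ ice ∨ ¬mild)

mid ↦ True; west ↦ True; right ↦ True; ice ↦ True; rose ↦ False; mild ↦ True; east ↦ False; north ↦ False

Case ice = True:
Case mild = True:
Case west = True:
From the singleton clause (right), right = True.
From the singleton clause (mid), mid = True.
From the singleton clause (¬rose), rose = False.
From the singleton clause (¬north), north = False.
From the singleton clause (¬east), east = False.
Every clause now holds.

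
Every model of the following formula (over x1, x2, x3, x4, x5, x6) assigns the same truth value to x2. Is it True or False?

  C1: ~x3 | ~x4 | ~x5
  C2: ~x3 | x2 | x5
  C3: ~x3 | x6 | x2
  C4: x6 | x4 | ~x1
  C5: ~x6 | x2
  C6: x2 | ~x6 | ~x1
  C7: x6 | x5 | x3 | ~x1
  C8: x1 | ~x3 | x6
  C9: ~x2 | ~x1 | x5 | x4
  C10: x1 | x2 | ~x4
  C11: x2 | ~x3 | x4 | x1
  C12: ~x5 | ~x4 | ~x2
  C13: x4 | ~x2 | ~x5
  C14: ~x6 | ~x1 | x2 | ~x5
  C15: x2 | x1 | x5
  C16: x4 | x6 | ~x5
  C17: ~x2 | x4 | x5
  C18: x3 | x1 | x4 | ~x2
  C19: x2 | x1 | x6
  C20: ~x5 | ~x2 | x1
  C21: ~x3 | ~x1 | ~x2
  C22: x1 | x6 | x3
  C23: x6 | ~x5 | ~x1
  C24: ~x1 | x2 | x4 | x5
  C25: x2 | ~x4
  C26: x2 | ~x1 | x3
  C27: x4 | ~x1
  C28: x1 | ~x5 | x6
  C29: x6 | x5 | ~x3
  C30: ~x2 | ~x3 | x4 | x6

True

Suppose x2 = 0.
Unit clause (~x6) forces x6 = 0.
Unit clause (~x3) forces x3 = 0.
Unit clause (x1) forces x1 = 1.
Now (~x1) is unsatisfied and unit — conflict.
So every satisfying assignment has x2 = True.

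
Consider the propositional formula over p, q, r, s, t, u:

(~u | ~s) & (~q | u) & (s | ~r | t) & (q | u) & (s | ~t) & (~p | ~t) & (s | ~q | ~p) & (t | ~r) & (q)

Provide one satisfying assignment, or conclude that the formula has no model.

p: 0, q: 1, r: 0, s: 0, t: 0, u: 1

The clause (q) is unit, so q = 1.
The clause (u) is unit, so u = 1.
The clause (~s) is unit, so s = 0.
The clause (~t) is unit, so t = 0.
The clause (~r) is unit, so r = 0.
The clause (~p) is unit, so p = 0.
All clauses are satisfied.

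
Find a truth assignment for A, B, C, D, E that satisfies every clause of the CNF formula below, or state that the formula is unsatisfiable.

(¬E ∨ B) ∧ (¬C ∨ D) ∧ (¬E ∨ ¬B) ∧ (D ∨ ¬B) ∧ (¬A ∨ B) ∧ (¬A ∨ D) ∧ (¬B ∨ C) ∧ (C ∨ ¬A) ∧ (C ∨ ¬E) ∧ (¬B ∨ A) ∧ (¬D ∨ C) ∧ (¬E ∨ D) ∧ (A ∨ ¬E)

Case E = False:
Case C = False:
(¬B) alone gives B = False.
(¬A) alone gives A = False.
(¬D) alone gives D = False.
This assignment satisfies each clause.

A: False; B: False; C: False; D: False; E: False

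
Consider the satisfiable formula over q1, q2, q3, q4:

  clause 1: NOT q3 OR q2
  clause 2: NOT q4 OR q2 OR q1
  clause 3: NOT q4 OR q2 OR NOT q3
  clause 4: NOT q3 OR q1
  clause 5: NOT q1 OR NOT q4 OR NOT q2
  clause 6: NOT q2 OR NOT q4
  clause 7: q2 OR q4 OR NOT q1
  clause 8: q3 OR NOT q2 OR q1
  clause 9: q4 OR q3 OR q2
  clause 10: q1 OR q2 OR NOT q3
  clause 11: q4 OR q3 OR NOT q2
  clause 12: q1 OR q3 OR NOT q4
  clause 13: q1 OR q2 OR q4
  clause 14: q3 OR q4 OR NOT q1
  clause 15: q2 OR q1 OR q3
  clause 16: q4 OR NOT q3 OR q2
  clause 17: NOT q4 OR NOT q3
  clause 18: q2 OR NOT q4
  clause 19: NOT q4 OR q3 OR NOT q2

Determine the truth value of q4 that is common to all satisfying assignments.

False

Suppose q4 = true.
The clause (NOT q2) is unit, so q2 = false.
That conflicts with the unit clause (q2).
So every satisfying assignment has q4 = False.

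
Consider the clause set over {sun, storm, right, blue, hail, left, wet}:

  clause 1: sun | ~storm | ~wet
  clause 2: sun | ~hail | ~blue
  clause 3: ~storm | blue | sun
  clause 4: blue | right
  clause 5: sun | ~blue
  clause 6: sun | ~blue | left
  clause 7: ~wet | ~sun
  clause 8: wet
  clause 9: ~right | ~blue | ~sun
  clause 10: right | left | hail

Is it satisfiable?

Satisfiable

Unit clause (wet) forces wet = 1.
Unit clause (~sun) forces sun = 0.
Unit clause (~storm) forces storm = 0.
Unit clause (~blue) forces blue = 0.
Unit clause (right) forces right = 1.
All clauses hold; hail, left can take either value.
A satisfying assignment: sun ↦ 0,  storm ↦ 0,  right ↦ 1,  blue ↦ 0,  hail ↦ 0,  left ↦ 0,  wet ↦ 1.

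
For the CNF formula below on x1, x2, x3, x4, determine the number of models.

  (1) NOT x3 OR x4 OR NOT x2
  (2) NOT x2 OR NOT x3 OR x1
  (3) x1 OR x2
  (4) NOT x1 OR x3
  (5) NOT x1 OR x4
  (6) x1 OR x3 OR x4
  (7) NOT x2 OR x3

There are 2^4 = 16 truth assignments over (x1, x2, x3, x4).
Split on x3. With x3 = true, the clauses containing x3 are satisfied and NOT x3 drops from the rest; 2 of the 2^3 = 8 assignments to the other variables satisfy what remains.
With x3 = false, by the same count on the reduced clause set, 0 assignments work.
Total: 2 + 0 = 2.

2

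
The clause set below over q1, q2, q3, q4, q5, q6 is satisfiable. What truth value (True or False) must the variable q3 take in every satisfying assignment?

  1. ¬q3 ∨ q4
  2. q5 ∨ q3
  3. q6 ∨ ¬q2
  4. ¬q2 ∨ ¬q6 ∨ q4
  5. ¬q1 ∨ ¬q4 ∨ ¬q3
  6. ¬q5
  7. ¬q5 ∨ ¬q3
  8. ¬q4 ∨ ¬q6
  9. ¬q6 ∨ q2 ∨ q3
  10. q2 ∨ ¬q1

Suppose q3 = False.
From the singleton clause (q5), q5 = True.
That conflicts with the unit clause (¬q5).
So every satisfying assignment has q3 = True.

True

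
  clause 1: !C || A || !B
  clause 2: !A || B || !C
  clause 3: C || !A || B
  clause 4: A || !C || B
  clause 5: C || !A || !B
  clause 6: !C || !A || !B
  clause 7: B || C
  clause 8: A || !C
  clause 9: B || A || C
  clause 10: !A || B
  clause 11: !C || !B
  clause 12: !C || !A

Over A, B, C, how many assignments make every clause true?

1

There are 2^3 = 8 truth assignments over (A, B, C).
Check each against the 12 clauses (columns in the order A, B, C):
  F F F  ✗ fails (B || C)
  F F T  ✗ fails (A || !C || B)
  F T F  ✓ satisfies all
  F T T  ✗ fails (!C || A || !B)
  T F F  ✗ fails (C || !A || B)
  T F T  ✗ fails (!A || B || !C)
  T T F  ✗ fails (C || !A || !B)
  T T T  ✗ fails (!C || !A || !B)
1 of the 8 rows is a model.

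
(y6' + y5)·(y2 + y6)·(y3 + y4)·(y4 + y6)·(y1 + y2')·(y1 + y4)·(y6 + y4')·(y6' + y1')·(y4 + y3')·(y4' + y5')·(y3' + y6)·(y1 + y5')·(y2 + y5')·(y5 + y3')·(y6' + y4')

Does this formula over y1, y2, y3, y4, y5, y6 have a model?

Suppose y6 = 0.
The clause (y2) is unit, so y2 = 1.
The clause (y4) is unit, so y4 = 1.
But (y4') is also a unit clause — contradiction.
Backtrack on y6: now try y6 = 1.
The clause (y5) is unit, so y5 = 1.
The clause (y1') is unit, so y1 = 0.
But (y1) is also a unit clause — contradiction.
Either choice for y6 ends in contradiction.
No assignment satisfies every clause.

Unsatisfiable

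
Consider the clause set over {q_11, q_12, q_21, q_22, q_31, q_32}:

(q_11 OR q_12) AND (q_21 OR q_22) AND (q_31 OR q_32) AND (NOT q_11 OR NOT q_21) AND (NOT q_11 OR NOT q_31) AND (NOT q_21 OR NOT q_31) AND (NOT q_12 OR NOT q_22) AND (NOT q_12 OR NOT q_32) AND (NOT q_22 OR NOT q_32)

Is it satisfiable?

Unsatisfiable

Branch on q_11: set q_11 = true.
Unit clause (NOT q_21) forces q_21 = false.
Unit clause (q_22) forces q_22 = true.
Unit clause (NOT q_31) forces q_31 = false.
Unit clause (q_32) forces q_32 = true.
That conflicts with the unit clause (NOT q_32).
That branch fails; take q_11 = false instead.
Unit clause (q_12) forces q_12 = true.
Unit clause (NOT q_22) forces q_22 = false.
Unit clause (q_21) forces q_21 = true.
Unit clause (NOT q_31) forces q_31 = false.
Unit clause (q_32) forces q_32 = true.
That conflicts with the unit clause (NOT q_32).
Both values of q_11 lead to a conflict.
No assignment satisfies every clause.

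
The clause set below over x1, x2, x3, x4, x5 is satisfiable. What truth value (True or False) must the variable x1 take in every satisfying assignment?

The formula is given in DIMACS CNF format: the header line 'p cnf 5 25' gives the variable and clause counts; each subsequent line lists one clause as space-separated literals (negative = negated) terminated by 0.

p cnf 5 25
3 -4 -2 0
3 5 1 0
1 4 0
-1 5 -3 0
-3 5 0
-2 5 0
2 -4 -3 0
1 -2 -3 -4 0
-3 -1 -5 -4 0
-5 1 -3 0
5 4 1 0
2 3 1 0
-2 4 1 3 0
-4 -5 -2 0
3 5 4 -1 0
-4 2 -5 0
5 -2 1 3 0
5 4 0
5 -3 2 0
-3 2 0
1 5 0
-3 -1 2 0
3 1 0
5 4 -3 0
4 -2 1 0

Suppose x1 = False.
From the singleton clause (x4), x4 = True.
From the singleton clause (x5), x5 = True.
From the singleton clause (¬x3), x3 = False.
That conflicts with the unit clause (x3).
So every satisfying assignment has x1 = True.

True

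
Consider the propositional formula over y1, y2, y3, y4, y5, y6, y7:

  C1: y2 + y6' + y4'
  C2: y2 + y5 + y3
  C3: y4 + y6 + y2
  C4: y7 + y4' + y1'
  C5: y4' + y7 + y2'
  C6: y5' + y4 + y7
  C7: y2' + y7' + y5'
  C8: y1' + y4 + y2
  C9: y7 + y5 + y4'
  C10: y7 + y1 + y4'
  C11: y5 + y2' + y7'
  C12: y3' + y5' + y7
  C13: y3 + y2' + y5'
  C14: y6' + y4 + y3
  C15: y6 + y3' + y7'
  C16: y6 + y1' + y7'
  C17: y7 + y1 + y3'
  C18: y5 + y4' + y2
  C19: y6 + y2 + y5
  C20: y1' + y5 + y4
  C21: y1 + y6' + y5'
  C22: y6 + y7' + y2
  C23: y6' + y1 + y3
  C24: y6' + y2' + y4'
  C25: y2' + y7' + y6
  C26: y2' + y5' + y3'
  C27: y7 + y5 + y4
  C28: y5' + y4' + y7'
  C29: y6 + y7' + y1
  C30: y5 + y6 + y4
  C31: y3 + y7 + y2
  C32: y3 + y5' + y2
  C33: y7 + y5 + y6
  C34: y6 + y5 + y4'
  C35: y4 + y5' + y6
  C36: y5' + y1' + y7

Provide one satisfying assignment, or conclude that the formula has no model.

y1: 0,  y2: 0,  y3: 1,  y4: 0,  y5: 0,  y6: 1,  y7: 1

Branch on y2: set y2 = 0.
Branch on y6: set y6 = 1.
From the singleton clause (y4'), y4 = 0.
From the singleton clause (y1'), y1 = 0.
From the singleton clause (y3), y3 = 1.
From the singleton clause (y7), y7 = 1.
From the singleton clause (y5'), y5 = 0.
Every clause now holds.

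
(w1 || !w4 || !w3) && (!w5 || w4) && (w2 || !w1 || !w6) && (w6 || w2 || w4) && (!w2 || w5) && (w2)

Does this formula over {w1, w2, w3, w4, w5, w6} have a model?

(w2) alone gives w2 = true.
(w5) alone gives w5 = true.
(w4) alone gives w4 = true.
Try w1 = true.
No clause remains; w3, w6 are free.
A satisfying assignment: w1: true, w2: true, w3: true, w4: true, w5: true, w6: false.

Yes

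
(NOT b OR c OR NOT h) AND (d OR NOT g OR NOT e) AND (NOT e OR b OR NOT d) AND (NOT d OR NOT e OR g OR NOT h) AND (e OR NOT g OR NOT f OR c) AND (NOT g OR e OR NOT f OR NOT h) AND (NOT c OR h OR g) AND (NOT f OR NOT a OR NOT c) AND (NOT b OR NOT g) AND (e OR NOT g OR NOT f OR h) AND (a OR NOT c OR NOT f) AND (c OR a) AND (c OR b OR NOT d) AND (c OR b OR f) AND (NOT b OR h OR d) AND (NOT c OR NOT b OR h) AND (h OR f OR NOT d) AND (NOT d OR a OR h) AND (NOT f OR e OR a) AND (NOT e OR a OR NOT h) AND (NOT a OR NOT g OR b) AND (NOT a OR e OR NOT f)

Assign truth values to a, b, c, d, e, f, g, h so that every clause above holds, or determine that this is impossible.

a=true; b=false; c=true; d=true; e=false; f=false; g=false; h=true

Branch on b: set b = false.
Branch on e: set e = false.
Branch on c: set c = true.
Branch on h: set h = true.
Branch on g: set g = false.
Branch on f: set f = false.
No clause remains; a, d are free.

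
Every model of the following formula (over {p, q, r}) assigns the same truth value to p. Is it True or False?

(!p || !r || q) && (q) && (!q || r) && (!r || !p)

Suppose p = true.
The clause (q) is unit, so q = true.
The clause (r) is unit, so r = true.
That conflicts with the unit clause (!r).
So every satisfying assignment has p = False.

False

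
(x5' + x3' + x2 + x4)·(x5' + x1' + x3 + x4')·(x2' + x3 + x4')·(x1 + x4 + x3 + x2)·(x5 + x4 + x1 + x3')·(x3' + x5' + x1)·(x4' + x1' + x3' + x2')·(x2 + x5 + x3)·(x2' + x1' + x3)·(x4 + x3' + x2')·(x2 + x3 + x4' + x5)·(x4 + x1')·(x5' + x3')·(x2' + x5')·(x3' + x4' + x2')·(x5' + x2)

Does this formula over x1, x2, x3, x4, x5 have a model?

Case x4 = 1:
Case x2 = 0:
Unit clause (x5') forces x5 = 0.
Unit clause (x3) forces x3 = 1.
Every clause is now satisfied; x1 is unconstrained.
A satisfying assignment: x1 ↦ 0; x2 ↦ 0; x3 ↦ 1; x4 ↦ 1; x5 ↦ 0.

Yes, satisfiable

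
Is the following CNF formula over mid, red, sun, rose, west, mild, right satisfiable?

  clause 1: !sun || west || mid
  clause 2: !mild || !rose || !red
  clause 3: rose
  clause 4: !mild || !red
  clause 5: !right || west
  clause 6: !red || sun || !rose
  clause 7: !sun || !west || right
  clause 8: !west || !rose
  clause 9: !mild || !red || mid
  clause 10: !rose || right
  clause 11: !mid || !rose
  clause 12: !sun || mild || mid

No

(rose) alone gives rose = true.
(!west) alone gives west = false.
(!right) alone gives right = false.
Now (right) is unsatisfied and unit — conflict.
No assignment satisfies every clause.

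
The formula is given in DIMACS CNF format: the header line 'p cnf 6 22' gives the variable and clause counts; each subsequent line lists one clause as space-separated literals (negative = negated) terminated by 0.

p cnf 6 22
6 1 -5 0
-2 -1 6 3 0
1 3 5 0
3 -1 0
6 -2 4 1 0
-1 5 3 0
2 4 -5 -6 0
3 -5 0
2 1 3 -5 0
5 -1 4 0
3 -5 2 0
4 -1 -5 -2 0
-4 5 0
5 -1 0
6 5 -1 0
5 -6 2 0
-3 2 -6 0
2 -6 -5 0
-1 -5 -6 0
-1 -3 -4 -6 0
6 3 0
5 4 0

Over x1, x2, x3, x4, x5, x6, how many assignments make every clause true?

There are 2^6 = 64 truth assignments over (x1, x2, x3, x4, x5, x6).
Split on x2. With x2 = True, the clauses containing x2 are satisfied and ¬x2 drops from the rest; 3 of the 2^5 = 32 assignments to the other variables satisfy what remains.
With x2 = False, by the same count on the reduced clause set, 2 assignments work.
(One model: x1=F, x2=T, x3=T, x4=F, x5=T, x6=T.)
Total: 3 + 2 = 5.

5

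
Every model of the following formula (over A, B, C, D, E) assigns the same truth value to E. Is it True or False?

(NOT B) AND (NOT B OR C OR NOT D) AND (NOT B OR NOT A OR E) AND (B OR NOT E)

Suppose E = true.
Unit clause (NOT B) forces B = false.
That conflicts with the unit clause (B).
So every satisfying assignment has E = False.

False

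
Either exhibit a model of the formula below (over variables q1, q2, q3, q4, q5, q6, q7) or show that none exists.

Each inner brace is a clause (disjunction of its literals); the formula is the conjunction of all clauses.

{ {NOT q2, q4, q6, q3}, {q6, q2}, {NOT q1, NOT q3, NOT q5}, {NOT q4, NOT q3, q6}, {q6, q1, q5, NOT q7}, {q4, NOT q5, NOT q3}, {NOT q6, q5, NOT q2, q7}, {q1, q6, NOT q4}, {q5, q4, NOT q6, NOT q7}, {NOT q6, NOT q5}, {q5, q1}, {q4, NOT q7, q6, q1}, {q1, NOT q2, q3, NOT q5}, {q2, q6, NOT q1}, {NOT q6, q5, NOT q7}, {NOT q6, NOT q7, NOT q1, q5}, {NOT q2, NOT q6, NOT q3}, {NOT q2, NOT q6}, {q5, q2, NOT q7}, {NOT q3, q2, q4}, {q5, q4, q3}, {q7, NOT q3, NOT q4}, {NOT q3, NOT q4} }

q1: true; q2: true; q3: true; q4: false; q5: false; q6: false; q7: false

Try q6 = false.
The clause (q2) is unit, so q2 = true.
Try q4 = false.
The clause (q3) is unit, so q3 = true.
The clause (NOT q5) is unit, so q5 = false.
The clause (q1) is unit, so q1 = true.
No clause remains; q7 is free.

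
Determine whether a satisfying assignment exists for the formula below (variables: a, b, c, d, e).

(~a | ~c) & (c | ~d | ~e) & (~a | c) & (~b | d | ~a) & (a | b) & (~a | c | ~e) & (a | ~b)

No

Try a = 0.
From the singleton clause (b), b = 1.
Now (~b) is unsatisfied and unit — conflict.
Undo a and try a = 1.
From the singleton clause (~c), c = 0.
Now (c) is unsatisfied and unit — conflict.
Both values of a lead to a conflict.
No assignment satisfies every clause.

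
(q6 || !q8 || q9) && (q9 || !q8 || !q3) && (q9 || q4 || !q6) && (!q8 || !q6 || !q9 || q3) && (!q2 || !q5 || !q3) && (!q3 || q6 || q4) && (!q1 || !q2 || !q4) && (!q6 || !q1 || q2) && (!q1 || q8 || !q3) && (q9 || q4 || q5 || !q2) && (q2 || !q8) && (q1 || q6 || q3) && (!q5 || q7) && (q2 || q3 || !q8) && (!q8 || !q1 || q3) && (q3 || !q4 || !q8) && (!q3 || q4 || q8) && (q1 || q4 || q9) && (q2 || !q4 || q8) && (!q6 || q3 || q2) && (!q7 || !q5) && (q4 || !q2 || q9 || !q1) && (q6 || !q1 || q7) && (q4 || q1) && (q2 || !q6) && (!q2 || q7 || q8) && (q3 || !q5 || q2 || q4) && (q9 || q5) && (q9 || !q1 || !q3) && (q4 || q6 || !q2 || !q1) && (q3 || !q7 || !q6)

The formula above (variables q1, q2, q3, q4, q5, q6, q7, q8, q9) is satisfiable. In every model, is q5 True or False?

False

Suppose q5 = true.
From the singleton clause (q7), q7 = true.
That conflicts with the unit clause (!q7).
So every satisfying assignment has q5 = False.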